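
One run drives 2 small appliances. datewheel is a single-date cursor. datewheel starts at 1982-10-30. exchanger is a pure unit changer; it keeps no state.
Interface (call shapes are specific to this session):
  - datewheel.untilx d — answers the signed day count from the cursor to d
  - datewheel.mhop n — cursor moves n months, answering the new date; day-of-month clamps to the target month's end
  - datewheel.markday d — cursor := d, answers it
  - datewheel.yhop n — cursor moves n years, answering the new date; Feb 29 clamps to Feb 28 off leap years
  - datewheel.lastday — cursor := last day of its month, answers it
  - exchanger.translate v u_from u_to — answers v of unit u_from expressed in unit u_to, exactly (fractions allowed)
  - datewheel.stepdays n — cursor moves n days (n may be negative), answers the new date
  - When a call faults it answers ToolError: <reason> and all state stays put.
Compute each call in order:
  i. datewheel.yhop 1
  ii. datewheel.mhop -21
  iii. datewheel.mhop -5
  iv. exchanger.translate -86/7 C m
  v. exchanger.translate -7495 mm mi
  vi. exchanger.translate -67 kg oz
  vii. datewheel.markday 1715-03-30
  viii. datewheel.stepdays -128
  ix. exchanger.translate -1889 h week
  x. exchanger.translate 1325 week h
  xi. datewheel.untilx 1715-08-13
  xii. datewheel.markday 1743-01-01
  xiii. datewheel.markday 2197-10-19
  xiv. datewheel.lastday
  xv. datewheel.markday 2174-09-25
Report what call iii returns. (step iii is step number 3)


Do: datewheel.yhop[n=1]
See: 1983-10-30
Do: datewheel.mhop[n=-21]
See: 1982-01-30
Do: datewheel.mhop[n=-5]
See: 1981-08-30
Do: exchanger.translate[v=-86/7; u_from=C; u_to=m]
See: ToolError: incompatible units
Do: exchanger.translate[v=-7495; u_from=mm; u_to=mi]
See: -7495/1609344
Do: exchanger.translate[v=-67; u_from=kg; u_to=oz]
See: -107200000000/45359237
Do: datewheel.markday[d=1715-03-30]
See: 1715-03-30
Do: datewheel.stepdays[n=-128]
See: 1714-11-22
Do: exchanger.translate[v=-1889; u_from=h; u_to=week]
See: -1889/168
Do: exchanger.translate[v=1325; u_from=week; u_to=h]
See: 222600
Do: datewheel.untilx[d=1715-08-13]
See: 264
Do: datewheel.markday[d=1743-01-01]
See: 1743-01-01
Do: datewheel.markday[d=2197-10-19]
See: 2197-10-19
Do: datewheel.lastday[]
See: 2197-10-31
Do: datewheel.markday[d=2174-09-25]
See: 2174-09-25

Answer: 1981-08-30


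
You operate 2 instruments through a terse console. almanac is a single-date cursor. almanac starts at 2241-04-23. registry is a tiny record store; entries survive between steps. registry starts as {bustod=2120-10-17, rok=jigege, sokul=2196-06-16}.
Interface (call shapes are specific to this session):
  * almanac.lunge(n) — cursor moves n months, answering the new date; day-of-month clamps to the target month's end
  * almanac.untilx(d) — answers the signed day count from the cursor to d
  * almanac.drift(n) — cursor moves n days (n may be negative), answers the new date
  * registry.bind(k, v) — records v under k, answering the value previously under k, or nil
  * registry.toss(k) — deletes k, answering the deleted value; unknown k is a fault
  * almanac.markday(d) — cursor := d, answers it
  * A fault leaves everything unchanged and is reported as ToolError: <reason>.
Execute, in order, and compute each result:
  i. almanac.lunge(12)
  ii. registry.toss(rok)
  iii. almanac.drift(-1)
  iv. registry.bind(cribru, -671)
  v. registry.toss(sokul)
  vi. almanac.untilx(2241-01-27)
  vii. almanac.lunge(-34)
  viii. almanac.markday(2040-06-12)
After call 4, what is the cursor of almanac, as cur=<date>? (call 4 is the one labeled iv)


Answer: cur=2242-04-22

Derivation:
% lunge n: 12
  2242-04-23
% toss k: rok
  jigege
% drift n: -1
  2242-04-22
% bind k: cribru v: -671
  nil
% toss k: sokul
  2196-06-16
% untilx d: 2241-01-27
  -450
% lunge n: -34
  2239-06-22
% markday d: 2040-06-12
  2040-06-12


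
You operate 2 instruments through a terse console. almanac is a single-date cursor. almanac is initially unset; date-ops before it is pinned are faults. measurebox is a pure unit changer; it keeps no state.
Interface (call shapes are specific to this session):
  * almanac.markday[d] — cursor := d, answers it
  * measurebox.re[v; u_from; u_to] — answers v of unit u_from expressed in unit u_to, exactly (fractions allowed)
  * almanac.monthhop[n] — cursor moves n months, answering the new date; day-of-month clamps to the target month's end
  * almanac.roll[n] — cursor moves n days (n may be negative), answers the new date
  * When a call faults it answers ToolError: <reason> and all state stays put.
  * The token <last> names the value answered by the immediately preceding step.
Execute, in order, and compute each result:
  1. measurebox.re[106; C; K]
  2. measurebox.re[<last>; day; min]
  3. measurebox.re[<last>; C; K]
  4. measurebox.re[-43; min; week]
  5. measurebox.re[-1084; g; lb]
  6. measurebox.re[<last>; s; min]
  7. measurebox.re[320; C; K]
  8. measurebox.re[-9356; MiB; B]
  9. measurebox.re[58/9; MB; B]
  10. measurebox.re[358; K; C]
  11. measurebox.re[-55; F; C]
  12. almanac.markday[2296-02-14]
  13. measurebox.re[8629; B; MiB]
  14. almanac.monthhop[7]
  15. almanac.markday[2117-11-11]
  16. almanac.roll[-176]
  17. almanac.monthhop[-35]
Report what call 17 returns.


Answer: 2114-06-19

Derivation:
// re(106, C, K) -> 7583/20
// re(<last>, day, min) -> 545976
// re(<last>, C, K) -> 10924983/20
// re(-43, min, week) -> -43/10080
// re(-1084, g, lb) -> -108400000/45359237
// re(<last>, s, min) -> -5420000/136077711
// re(320, C, K) -> 11863/20
// re(-9356, MiB, B) -> -9810477056
// re(58/9, MB, B) -> 58000000/9
// re(358, K, C) -> 1697/20
// re(-55, F, C) -> -145/3
// markday(2296-02-14) -> 2296-02-14
// re(8629, B, MiB) -> 8629/1048576
// monthhop(7) -> 2296-09-14
// markday(2117-11-11) -> 2117-11-11
// roll(-176) -> 2117-05-19
// monthhop(-35) -> 2114-06-19


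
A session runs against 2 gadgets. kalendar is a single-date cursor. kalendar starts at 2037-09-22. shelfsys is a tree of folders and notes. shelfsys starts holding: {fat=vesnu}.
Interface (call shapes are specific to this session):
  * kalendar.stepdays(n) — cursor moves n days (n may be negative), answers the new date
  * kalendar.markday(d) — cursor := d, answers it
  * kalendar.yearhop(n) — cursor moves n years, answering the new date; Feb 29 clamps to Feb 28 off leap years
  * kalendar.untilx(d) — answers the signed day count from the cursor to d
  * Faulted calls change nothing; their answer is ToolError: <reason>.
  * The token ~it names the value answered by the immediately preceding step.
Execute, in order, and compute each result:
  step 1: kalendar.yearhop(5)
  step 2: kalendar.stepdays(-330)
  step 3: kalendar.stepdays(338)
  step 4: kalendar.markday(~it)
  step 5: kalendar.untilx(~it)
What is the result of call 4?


# 1. kalendar.yearhop(5) : 2042-09-22
# 2. kalendar.stepdays(-330) : 2041-10-27
# 3. kalendar.stepdays(338) : 2042-09-30
# 4. kalendar.markday(~it) : 2042-09-30
# 5. kalendar.untilx(~it) : 0

Answer: 2042-09-30


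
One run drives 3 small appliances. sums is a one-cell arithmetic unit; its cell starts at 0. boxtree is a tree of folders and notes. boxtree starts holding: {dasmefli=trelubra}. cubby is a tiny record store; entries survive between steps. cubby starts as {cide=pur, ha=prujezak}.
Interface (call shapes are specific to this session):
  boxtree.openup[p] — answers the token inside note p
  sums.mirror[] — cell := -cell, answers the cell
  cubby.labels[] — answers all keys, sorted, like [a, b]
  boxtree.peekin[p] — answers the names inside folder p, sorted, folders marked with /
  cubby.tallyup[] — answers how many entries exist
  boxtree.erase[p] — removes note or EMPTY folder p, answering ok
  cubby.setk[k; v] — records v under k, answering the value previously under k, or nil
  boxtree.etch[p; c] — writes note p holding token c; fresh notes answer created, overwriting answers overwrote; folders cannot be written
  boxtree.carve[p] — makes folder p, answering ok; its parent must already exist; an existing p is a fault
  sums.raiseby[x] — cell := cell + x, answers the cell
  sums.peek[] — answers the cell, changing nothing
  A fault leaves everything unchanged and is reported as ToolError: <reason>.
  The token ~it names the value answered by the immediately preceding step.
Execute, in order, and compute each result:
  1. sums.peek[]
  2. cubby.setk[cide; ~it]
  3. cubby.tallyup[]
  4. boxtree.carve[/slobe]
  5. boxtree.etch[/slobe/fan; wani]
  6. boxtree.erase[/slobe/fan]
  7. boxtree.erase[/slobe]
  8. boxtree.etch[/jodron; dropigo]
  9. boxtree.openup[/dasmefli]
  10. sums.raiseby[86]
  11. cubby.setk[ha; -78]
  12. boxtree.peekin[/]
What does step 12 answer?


CALL sums.peek[]
RET  0
CALL cubby.setk[k='cide'; v='~it']
RET  pur
CALL cubby.tallyup[]
RET  2
CALL boxtree.carve[p='/slobe']
RET  ok
CALL boxtree.etch[p='/slobe/fan'; c='wani']
RET  created
CALL boxtree.erase[p='/slobe/fan']
RET  ok
CALL boxtree.erase[p='/slobe']
RET  ok
CALL boxtree.etch[p='/jodron'; c='dropigo']
RET  created
CALL boxtree.openup[p='/dasmefli']
RET  trelubra
CALL sums.raiseby[x='86']
RET  86
CALL cubby.setk[k='ha'; v='-78']
RET  prujezak
CALL boxtree.peekin[p='/']
RET  [dasmefli, jodron]

Answer: [dasmefli, jodron]


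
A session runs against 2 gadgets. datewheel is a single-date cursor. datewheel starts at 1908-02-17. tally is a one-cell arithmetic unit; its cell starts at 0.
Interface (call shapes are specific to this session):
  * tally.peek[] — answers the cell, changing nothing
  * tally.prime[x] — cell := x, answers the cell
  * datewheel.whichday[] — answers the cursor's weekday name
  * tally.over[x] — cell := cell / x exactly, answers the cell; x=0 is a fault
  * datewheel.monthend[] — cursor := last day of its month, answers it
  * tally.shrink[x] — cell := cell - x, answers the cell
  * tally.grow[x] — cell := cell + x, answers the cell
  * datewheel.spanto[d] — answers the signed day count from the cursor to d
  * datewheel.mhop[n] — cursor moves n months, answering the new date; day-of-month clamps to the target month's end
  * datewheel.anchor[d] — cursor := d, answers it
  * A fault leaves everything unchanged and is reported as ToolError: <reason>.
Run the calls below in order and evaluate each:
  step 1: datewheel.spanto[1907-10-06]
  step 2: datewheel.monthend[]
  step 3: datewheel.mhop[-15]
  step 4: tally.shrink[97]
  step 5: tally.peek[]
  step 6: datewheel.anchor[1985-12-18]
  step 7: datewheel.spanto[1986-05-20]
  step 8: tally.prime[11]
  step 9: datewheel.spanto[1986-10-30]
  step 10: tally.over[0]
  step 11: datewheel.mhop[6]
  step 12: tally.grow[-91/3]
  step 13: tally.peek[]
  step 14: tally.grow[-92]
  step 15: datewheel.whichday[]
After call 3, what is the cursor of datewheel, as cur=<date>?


Answer: cur=1906-11-29

Derivation:
Using datewheel.spanto on d→1907-10-06, giving -134.
Next I call datewheel.monthend(), — result: 1908-02-29.
Using datewheel.mhop on n→-15: 1906-11-29.
I call tally.shrink on x→97, → -97.
Using tally.peek, yielding -97.
Invoking datewheel.anchor on d→1985-12-18, and observe 1985-12-18.
I try datewheel.spanto on d→1986-05-20, and get 153.
Calling tally.prime on x→11: 11.
I call datewheel.spanto on d→1986-10-30, giving 316.
I try tally.over on x→0, and get ToolError: division by zero.
Using datewheel.mhop on n→6, yielding 1986-06-18.
I invoke tally.grow on x→-91/3, and get -58/3.
Using tally.peek(): -58/3.
Invoking tally.grow on x→-92, which returns -334/3.
I run datewheel.whichday, and get Wednesday.


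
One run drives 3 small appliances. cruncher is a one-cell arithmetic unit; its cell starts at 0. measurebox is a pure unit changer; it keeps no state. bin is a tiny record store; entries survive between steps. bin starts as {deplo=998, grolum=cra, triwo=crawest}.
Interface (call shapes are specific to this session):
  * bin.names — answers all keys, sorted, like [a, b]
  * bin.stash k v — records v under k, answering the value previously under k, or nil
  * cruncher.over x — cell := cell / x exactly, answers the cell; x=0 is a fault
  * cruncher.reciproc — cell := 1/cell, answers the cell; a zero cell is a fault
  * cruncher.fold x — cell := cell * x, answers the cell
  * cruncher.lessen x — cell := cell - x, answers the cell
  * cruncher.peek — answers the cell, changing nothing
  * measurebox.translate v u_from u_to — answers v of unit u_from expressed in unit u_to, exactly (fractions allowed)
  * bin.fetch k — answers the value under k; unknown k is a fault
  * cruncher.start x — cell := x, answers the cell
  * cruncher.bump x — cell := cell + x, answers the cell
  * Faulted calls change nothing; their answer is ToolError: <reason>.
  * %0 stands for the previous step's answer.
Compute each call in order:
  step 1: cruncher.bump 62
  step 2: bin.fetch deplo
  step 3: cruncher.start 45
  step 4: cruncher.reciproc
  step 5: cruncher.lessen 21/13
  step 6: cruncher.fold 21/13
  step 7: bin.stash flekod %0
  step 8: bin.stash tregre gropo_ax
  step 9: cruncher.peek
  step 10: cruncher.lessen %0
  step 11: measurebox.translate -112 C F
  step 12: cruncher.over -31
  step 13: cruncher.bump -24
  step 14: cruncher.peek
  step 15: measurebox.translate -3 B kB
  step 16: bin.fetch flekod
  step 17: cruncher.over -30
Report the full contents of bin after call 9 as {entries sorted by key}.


I try bump using x='62', which returns 62.
I run fetch using k='deplo', → 998.
I use start using x='45', — result: 45.
I invoke reciproc, and see 1/45.
Calling lessen using x='21/13', → -932/585.
I try fold using x='21/13', yielding -6524/2535.
Invoking stash using k='flekod', v='%0', giving nil.
I call stash using k='tregre', v='gropo_ax', — result: nil.
Next I call peek, giving -6524/2535.
I invoke lessen using x='%0', and observe 0.
Using translate using v='-112', u_from='C', u_to='F': -848/5.
I try over using x='-31', — result: 0.
I try bump using x='-24', and get -24.
I try peek: -24.
Next I call translate using v='-3', u_from='B', u_to='kB', which returns -3/1000.
Then fetch using k='flekod': -6524/2535.
I try over using x='-30', yielding 4/5.

Answer: {deplo=998, flekod=-6524/2535, grolum=cra, tregre=gropo_ax, triwo=crawest}


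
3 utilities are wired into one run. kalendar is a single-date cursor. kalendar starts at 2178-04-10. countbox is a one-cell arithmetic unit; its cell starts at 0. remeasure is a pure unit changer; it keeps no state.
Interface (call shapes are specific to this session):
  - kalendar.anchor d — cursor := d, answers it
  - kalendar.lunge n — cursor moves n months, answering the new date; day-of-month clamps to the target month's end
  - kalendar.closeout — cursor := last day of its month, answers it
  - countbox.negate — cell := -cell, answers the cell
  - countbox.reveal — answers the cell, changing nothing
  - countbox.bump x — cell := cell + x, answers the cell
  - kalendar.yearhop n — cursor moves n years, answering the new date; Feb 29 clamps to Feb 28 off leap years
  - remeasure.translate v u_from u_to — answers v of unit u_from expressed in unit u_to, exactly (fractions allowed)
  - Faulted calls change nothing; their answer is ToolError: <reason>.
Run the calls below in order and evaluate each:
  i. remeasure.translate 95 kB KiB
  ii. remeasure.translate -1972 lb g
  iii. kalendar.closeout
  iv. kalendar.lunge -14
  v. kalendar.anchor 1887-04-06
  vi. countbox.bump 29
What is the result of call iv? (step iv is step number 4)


% remeasure.translate v=95 u_from=kB u_to=KiB
= 11875/128
% remeasure.translate v=-1972 u_from=lb u_to=g
= -22362103841/25000
% kalendar.closeout
= 2178-04-30
% kalendar.lunge n=-14
= 2177-02-28
% kalendar.anchor d=1887-04-06
= 1887-04-06
% countbox.bump x=29
= 29

Answer: 2177-02-28


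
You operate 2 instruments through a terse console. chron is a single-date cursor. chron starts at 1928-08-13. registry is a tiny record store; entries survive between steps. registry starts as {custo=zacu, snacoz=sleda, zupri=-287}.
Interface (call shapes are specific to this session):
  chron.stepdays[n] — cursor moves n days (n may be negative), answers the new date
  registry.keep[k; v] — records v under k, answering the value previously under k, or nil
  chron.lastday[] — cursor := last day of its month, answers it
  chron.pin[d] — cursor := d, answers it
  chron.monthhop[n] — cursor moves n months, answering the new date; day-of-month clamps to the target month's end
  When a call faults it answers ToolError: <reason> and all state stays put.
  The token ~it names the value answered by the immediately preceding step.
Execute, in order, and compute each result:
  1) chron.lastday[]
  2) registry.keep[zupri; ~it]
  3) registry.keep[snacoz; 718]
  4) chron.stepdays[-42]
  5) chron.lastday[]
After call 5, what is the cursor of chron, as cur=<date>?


I use chron.lastday(), → 1928-08-31.
Now I run registry.keep on zupri, ~it, and see -287.
I invoke registry.keep on snacoz, 718, — result: sleda.
Using chron.stepdays on -42, yielding 1928-07-20.
Calling chron.lastday(), — result: 1928-07-31.

Answer: cur=1928-07-31


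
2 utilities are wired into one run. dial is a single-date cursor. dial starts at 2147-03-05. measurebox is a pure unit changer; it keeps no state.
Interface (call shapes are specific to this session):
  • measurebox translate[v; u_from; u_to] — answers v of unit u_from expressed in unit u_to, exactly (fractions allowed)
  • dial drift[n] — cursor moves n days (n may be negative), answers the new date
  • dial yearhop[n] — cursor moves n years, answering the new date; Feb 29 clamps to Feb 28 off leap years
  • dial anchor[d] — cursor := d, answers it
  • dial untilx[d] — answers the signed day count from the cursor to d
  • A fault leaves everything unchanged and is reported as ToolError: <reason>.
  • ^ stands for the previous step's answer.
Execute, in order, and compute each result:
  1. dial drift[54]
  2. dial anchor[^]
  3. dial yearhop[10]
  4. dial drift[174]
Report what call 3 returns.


Answer: 2157-04-28

Derivation:
→ dial drift(n→54)
← 2147-04-28
→ dial anchor(d→^)
← 2147-04-28
→ dial yearhop(n→10)
← 2157-04-28
→ dial drift(n→174)
← 2157-10-19


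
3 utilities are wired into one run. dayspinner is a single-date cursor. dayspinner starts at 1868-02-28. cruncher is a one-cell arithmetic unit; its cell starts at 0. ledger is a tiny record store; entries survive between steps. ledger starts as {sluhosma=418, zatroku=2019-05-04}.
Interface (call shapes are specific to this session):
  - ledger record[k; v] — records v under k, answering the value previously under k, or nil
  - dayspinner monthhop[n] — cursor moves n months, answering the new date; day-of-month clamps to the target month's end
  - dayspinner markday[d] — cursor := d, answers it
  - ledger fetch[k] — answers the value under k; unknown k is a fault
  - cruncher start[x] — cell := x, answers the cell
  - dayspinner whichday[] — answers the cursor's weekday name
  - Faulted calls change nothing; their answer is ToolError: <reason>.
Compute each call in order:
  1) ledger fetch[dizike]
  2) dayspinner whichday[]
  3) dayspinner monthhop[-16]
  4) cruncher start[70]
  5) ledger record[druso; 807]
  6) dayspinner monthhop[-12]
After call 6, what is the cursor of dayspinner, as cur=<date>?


Step: ledger fetch[k: dizike]
Result: ToolError: no such key dizike
Step: dayspinner whichday[]
Result: Friday
Step: dayspinner monthhop[n: -16]
Result: 1866-10-28
Step: cruncher start[x: 70]
Result: 70
Step: ledger record[k: druso; v: 807]
Result: nil
Step: dayspinner monthhop[n: -12]
Result: 1865-10-28

Answer: cur=1865-10-28


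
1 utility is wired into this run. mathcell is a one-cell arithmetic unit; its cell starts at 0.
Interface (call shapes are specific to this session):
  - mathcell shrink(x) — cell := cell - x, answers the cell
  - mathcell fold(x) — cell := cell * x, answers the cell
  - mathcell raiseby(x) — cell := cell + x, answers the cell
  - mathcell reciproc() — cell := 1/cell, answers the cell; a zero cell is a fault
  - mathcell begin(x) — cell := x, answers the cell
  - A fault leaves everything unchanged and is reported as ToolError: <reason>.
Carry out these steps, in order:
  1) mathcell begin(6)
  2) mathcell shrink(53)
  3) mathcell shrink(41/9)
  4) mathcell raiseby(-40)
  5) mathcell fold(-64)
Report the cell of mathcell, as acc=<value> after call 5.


Answer: acc=52736/9

Derivation:
% mathcell begin 6
  6
% mathcell shrink 53
  -47
% mathcell shrink 41/9
  -464/9
% mathcell raiseby -40
  -824/9
% mathcell fold -64
  52736/9


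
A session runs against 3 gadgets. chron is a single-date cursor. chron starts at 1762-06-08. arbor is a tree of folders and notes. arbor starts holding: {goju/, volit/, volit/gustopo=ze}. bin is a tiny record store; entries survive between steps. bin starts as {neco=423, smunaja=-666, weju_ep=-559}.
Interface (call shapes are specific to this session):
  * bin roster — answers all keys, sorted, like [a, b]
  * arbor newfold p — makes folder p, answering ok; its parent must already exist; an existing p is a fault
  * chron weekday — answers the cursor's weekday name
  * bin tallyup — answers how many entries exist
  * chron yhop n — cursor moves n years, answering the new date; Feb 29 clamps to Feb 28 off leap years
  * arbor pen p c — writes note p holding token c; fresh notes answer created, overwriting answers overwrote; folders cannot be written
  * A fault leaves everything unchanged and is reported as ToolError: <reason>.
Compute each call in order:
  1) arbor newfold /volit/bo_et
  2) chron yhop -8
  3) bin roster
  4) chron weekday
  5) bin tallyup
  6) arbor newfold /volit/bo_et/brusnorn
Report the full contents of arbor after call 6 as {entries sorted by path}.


Answer: {goju/, volit/, volit/bo_et/, volit/bo_et/brusnorn/, volit/gustopo=ze}

Derivation:
~$ arbor newfold p=/volit/bo_et
  ok
~$ chron yhop n=-8
  1754-06-08
~$ bin roster
  [neco, smunaja, weju_ep]
~$ chron weekday
  Saturday
~$ bin tallyup
  3
~$ arbor newfold p=/volit/bo_et/brusnorn
  ok


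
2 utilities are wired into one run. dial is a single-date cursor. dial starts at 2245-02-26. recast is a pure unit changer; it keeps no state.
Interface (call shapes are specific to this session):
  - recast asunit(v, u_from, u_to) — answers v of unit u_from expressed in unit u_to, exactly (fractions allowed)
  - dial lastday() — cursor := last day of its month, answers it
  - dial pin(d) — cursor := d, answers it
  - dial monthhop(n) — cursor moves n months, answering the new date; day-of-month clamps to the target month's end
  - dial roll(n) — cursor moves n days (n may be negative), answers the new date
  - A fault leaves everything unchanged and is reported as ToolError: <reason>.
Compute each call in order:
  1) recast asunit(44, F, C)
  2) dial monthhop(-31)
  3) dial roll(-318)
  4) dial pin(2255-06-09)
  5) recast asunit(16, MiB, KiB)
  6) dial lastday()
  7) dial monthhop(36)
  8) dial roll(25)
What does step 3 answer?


Answer: 2241-09-11

Derivation:
;; recast asunit(v=44, u_from=F, u_to=C) == 20/3
;; dial monthhop(n=-31) == 2242-07-26
;; dial roll(n=-318) == 2241-09-11
;; dial pin(d=2255-06-09) == 2255-06-09
;; recast asunit(v=16, u_from=MiB, u_to=KiB) == 16384
;; dial lastday() == 2255-06-30
;; dial monthhop(n=36) == 2258-06-30
;; dial roll(n=25) == 2258-07-25


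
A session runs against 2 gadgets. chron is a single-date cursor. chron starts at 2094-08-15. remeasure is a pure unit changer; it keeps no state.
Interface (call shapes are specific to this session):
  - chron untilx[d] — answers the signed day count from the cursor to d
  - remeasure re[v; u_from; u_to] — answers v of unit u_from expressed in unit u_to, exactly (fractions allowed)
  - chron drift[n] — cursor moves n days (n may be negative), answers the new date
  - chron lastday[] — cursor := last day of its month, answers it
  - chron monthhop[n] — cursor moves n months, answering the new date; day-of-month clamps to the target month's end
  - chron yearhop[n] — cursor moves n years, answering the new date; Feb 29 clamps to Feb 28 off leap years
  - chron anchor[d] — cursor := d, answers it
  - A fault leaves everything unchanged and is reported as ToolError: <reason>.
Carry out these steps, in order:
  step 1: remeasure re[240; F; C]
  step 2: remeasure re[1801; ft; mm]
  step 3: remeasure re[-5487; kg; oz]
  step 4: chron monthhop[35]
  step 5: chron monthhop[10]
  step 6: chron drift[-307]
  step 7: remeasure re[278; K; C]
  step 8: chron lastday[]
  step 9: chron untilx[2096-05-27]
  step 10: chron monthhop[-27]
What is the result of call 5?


Act: remeasure re[240; F; C]
Obs: 1040/9
Act: remeasure re[1801; ft; mm]
Obs: 2744724/5
Act: remeasure re[-5487; kg; oz]
Obs: -8779200000000/45359237
Act: chron monthhop[35]
Obs: 2097-07-15
Act: chron monthhop[10]
Obs: 2098-05-15
Act: chron drift[-307]
Obs: 2097-07-12
Act: remeasure re[278; K; C]
Obs: 97/20
Act: chron lastday[]
Obs: 2097-07-31
Act: chron untilx[2096-05-27]
Obs: -430
Act: chron monthhop[-27]
Obs: 2095-04-30

Answer: 2098-05-15


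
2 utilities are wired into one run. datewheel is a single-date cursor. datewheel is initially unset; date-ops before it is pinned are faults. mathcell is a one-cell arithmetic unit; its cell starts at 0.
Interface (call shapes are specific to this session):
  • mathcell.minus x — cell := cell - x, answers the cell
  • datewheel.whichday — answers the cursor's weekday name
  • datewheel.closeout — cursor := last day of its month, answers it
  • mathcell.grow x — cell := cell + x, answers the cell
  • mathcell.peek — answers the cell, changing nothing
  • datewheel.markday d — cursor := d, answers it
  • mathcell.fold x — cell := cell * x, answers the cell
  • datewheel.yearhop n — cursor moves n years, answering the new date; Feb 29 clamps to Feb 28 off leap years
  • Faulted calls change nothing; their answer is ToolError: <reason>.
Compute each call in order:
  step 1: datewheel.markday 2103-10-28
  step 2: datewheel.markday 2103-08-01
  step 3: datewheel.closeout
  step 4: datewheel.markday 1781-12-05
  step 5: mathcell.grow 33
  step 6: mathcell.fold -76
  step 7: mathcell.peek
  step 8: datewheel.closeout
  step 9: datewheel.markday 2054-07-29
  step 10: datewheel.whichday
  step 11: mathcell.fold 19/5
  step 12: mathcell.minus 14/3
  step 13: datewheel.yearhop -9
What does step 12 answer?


I try datewheel.markday with d: 2103-10-28, → 2103-10-28.
Then datewheel.markday with d: 2103-08-01, and get 2103-08-01.
I run datewheel.closeout, → 2103-08-31.
Now I run datewheel.markday with d: 1781-12-05, and get 1781-12-05.
I run mathcell.grow with x: 33, which returns 33.
Calling mathcell.fold with x: -76, giving -2508.
Calling mathcell.peek(), giving -2508.
I try datewheel.closeout, — result: 1781-12-31.
Now I run datewheel.markday with d: 2054-07-29, yielding 2054-07-29.
Using datewheel.whichday, yielding Wednesday.
Now I run mathcell.fold with x: 19/5, and observe -47652/5.
Calling mathcell.minus with x: 14/3, → -143026/15.
I call datewheel.yearhop with n: -9, and see 2045-07-29.

Answer: -143026/15


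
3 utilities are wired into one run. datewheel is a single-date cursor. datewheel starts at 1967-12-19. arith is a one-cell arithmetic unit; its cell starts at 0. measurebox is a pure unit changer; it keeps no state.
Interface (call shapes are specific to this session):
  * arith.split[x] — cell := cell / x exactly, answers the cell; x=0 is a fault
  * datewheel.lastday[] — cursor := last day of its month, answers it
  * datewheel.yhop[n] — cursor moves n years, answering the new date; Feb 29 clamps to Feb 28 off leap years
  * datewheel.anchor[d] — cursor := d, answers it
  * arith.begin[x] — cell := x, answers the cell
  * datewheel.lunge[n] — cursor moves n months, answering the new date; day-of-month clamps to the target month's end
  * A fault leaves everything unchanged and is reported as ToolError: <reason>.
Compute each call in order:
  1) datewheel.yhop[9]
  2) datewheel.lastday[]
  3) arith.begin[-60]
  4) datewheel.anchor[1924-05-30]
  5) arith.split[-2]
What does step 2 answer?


Calling yhop using 9, giving 1976-12-19.
Calling lastday(), and observe 1976-12-31.
Using begin using -60: -60.
Now I run anchor using 1924-05-30, and get 1924-05-30.
Invoking split using -2, → 30.

Answer: 1976-12-31


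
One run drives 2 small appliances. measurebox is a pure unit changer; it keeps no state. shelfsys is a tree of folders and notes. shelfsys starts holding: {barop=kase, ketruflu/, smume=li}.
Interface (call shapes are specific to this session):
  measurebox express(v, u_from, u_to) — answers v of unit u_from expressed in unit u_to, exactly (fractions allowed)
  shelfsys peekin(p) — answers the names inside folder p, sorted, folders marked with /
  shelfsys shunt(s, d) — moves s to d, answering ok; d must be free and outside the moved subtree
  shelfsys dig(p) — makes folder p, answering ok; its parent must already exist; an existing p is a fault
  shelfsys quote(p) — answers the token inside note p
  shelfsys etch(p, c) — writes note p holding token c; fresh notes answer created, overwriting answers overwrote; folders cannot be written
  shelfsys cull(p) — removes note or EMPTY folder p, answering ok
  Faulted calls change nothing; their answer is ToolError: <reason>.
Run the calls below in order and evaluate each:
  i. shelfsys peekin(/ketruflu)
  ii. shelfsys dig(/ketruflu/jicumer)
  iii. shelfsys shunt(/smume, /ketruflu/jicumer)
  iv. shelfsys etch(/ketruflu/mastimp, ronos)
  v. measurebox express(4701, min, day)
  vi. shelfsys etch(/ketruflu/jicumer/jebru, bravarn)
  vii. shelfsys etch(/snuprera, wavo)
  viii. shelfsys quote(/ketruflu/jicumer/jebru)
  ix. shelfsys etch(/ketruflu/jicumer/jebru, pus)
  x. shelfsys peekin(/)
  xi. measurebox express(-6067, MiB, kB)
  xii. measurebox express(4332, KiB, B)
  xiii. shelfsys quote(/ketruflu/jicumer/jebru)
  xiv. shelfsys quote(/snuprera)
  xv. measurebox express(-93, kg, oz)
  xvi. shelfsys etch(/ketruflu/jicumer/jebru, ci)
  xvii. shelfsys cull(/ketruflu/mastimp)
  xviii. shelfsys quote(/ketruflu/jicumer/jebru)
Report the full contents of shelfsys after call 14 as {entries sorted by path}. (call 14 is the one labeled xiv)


Answer: {barop=kase, ketruflu/, ketruflu/jicumer/, ketruflu/jicumer/jebru=pus, ketruflu/mastimp=ronos, smume=li, snuprera=wavo}

Derivation:
Act: shelfsys peekin[/ketruflu]
Obs: []
Act: shelfsys dig[/ketruflu/jicumer]
Obs: ok
Act: shelfsys shunt[/smume; /ketruflu/jicumer]
Obs: ToolError: exists
Act: shelfsys etch[/ketruflu/mastimp; ronos]
Obs: created
Act: measurebox express[4701; min; day]
Obs: 1567/480
Act: shelfsys etch[/ketruflu/jicumer/jebru; bravarn]
Obs: created
Act: shelfsys etch[/snuprera; wavo]
Obs: created
Act: shelfsys quote[/ketruflu/jicumer/jebru]
Obs: bravarn
Act: shelfsys etch[/ketruflu/jicumer/jebru; pus]
Obs: overwrote
Act: shelfsys peekin[/]
Obs: [barop, ketruflu/, smume, snuprera]
Act: measurebox express[-6067; MiB; kB]
Obs: -795213824/125
Act: measurebox express[4332; KiB; B]
Obs: 4435968
Act: shelfsys quote[/ketruflu/jicumer/jebru]
Obs: pus
Act: shelfsys quote[/snuprera]
Obs: wavo
Act: measurebox express[-93; kg; oz]
Obs: -148800000000/45359237
Act: shelfsys etch[/ketruflu/jicumer/jebru; ci]
Obs: overwrote
Act: shelfsys cull[/ketruflu/mastimp]
Obs: ok
Act: shelfsys quote[/ketruflu/jicumer/jebru]
Obs: ci


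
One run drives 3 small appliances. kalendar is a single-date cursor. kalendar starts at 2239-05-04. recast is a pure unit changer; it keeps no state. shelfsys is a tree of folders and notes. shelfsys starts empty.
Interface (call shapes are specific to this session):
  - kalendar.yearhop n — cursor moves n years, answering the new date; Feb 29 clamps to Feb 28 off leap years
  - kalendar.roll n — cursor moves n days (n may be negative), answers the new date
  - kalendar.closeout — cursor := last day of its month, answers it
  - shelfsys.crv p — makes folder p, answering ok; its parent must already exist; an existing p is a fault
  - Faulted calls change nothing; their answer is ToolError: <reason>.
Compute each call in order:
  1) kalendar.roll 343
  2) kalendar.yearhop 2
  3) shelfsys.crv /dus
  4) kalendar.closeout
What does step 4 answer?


> kalendar.roll n→343
= 2240-04-11
> kalendar.yearhop n→2
= 2242-04-11
> shelfsys.crv p→/dus
= ok
> kalendar.closeout
= 2242-04-30

Answer: 2242-04-30


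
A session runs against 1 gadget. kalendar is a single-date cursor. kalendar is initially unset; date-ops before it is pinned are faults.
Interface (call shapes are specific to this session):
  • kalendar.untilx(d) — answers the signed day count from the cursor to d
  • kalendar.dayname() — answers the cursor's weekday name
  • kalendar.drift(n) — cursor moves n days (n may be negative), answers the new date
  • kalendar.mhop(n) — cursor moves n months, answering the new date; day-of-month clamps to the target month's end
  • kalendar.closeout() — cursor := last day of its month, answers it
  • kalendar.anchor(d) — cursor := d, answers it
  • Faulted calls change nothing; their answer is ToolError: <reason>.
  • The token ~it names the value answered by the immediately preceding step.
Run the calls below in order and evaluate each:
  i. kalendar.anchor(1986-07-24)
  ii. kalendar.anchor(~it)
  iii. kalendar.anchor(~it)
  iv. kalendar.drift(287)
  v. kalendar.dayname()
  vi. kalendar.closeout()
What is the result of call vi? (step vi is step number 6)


==> anchor(d: 1986-07-24)
<== 1986-07-24
==> anchor(d: ~it)
<== 1986-07-24
==> anchor(d: ~it)
<== 1986-07-24
==> drift(n: 287)
<== 1987-05-07
==> dayname()
<== Thursday
==> closeout()
<== 1987-05-31

Answer: 1987-05-31


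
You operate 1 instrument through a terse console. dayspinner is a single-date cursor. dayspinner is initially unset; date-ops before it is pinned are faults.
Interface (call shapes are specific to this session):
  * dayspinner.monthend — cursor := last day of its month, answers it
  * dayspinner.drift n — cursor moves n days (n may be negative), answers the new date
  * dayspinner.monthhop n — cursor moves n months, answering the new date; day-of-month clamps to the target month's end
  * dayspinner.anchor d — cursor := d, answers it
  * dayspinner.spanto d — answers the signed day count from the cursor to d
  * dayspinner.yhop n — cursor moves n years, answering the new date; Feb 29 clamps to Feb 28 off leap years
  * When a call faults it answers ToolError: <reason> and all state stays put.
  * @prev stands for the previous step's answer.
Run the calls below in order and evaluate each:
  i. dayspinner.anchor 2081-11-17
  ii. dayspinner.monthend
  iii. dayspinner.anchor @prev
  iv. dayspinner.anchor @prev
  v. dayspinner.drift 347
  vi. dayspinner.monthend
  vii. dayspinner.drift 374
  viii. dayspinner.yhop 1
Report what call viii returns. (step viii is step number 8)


Answer: 2084-12-09

Derivation:
[in] anchor 2081-11-17
:: 2081-11-17
[in] monthend
:: 2081-11-30
[in] anchor @prev
:: 2081-11-30
[in] anchor @prev
:: 2081-11-30
[in] drift 347
:: 2082-11-12
[in] monthend
:: 2082-11-30
[in] drift 374
:: 2083-12-09
[in] yhop 1
:: 2084-12-09


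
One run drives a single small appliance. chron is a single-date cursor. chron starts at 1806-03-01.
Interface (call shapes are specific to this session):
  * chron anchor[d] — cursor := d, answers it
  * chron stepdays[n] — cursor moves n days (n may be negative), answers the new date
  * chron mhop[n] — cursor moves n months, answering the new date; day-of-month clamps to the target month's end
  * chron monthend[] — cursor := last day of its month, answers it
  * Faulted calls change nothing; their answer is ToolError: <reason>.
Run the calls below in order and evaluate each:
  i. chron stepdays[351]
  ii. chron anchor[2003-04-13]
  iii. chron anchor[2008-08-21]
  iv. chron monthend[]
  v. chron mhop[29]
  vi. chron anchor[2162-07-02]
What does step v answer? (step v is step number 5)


Do: chron stepdays[n: 351]
See: 1807-02-15
Do: chron anchor[d: 2003-04-13]
See: 2003-04-13
Do: chron anchor[d: 2008-08-21]
See: 2008-08-21
Do: chron monthend[]
See: 2008-08-31
Do: chron mhop[n: 29]
See: 2011-01-31
Do: chron anchor[d: 2162-07-02]
See: 2162-07-02

Answer: 2011-01-31


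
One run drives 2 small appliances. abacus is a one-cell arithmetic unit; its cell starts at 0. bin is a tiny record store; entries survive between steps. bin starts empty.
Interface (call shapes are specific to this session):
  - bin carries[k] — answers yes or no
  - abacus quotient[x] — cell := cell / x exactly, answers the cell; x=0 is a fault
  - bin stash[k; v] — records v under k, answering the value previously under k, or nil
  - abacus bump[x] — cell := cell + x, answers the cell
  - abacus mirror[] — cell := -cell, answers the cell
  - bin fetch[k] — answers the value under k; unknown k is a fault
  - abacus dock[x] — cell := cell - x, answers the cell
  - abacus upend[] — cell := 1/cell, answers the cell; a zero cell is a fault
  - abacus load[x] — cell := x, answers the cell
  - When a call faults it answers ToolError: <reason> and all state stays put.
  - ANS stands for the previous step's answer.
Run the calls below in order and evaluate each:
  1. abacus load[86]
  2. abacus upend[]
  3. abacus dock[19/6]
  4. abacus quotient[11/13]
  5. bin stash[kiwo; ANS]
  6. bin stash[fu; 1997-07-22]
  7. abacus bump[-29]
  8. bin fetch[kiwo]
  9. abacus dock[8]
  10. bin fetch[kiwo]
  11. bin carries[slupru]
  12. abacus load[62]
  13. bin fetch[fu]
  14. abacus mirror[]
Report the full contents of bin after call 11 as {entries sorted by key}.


>>> abacus load x: 86
  86
>>> abacus upend
  1/86
>>> abacus dock x: 19/6
  -407/129
>>> abacus quotient x: 11/13
  -481/129
>>> bin stash k: kiwo v: ANS
  nil
>>> bin stash k: fu v: 1997-07-22
  nil
>>> abacus bump x: -29
  -4222/129
>>> bin fetch k: kiwo
  -481/129
>>> abacus dock x: 8
  -5254/129
>>> bin fetch k: kiwo
  -481/129
>>> bin carries k: slupru
  no
>>> abacus load x: 62
  62
>>> bin fetch k: fu
  1997-07-22
>>> abacus mirror
  -62

Answer: {fu=1997-07-22, kiwo=-481/129}


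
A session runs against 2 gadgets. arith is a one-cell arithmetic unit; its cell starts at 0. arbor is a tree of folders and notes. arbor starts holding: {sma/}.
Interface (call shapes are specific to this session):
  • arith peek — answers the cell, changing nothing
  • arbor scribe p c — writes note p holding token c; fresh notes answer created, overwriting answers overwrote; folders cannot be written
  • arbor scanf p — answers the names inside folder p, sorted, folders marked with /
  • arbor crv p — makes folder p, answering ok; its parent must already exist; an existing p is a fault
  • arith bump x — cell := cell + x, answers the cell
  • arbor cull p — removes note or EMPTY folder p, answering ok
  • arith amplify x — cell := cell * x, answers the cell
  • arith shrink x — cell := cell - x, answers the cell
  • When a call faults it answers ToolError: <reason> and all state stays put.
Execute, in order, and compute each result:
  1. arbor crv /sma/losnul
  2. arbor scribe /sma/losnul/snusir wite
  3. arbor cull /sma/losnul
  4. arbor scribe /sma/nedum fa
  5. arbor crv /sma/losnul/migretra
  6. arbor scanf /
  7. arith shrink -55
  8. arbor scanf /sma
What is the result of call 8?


Answer: [losnul/, nedum]

Derivation:
Next I call arbor crv with p=/sma/losnul, → ok.
Invoking arbor scribe with p=/sma/losnul/snusir, c=wite, — result: created.
I use arbor cull with p=/sma/losnul, and see ToolError: not empty.
Then arbor scribe with p=/sma/nedum, c=fa, yielding created.
Next I call arbor crv with p=/sma/losnul/migretra, which returns ok.
I call arbor scanf with p=/, yielding [sma/].
Then arith shrink with x=-55, and see 55.
I run arbor scanf with p=/sma, and see [losnul/, nedum].


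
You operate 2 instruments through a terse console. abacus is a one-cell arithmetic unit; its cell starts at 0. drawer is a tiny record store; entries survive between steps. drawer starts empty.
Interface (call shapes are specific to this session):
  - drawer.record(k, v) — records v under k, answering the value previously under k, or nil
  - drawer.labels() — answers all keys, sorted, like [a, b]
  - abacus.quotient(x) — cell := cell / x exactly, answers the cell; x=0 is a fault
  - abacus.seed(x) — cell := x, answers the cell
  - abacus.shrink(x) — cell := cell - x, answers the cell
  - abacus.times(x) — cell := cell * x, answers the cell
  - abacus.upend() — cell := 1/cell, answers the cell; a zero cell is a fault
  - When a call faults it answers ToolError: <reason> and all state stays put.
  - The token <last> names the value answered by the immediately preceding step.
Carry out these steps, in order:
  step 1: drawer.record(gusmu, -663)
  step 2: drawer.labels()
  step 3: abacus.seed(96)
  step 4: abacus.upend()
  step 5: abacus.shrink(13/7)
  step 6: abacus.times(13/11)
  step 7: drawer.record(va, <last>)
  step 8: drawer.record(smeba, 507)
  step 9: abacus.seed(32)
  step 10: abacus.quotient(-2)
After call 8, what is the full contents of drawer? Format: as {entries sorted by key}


·→ drawer.record(k: gusmu, v: -663)
·← nil
·→ drawer.labels()
·← [gusmu]
·→ abacus.seed(x: 96)
·← 96
·→ abacus.upend()
·← 1/96
·→ abacus.shrink(x: 13/7)
·← -1241/672
·→ abacus.times(x: 13/11)
·← -16133/7392
·→ drawer.record(k: va, v: <last>)
·← nil
·→ drawer.record(k: smeba, v: 507)
·← nil
·→ abacus.seed(x: 32)
·← 32
·→ abacus.quotient(x: -2)
·← -16

Answer: {gusmu=-663, smeba=507, va=-16133/7392}
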